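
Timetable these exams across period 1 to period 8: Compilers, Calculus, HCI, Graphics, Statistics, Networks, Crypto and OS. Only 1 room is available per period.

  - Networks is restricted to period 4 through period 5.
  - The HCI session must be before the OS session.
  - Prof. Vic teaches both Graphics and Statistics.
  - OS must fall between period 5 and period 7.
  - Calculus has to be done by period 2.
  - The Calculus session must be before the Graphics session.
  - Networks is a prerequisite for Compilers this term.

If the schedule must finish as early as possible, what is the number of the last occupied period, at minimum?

The precedence chain requires at least 2 distinct periods.
With at most 1 per period and 8 exams, at least 8 periods are needed.
OS can't be placed before period 5, so the schedule must run through at least period 5.
8 works (last occupied period: period 8): for example HCI in period 2, Statistics in period 7, Compilers in period 6, Networks in period 4, Calculus in period 1, Crypto in period 8, OS in period 5, Graphics in period 3.

period 8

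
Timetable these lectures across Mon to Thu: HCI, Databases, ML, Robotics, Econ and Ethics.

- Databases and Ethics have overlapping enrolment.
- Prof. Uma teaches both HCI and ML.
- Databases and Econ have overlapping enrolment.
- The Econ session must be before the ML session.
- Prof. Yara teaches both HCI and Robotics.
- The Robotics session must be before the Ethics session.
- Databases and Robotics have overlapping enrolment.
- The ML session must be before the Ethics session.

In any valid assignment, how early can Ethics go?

Precedence pushes Ethics to at least Wed.
Ethics at Wed is achievable: Robotics=Mon, Databases=Tue, HCI=Wed, Econ=Mon, Ethics=Wed, ML=Tue.

Wed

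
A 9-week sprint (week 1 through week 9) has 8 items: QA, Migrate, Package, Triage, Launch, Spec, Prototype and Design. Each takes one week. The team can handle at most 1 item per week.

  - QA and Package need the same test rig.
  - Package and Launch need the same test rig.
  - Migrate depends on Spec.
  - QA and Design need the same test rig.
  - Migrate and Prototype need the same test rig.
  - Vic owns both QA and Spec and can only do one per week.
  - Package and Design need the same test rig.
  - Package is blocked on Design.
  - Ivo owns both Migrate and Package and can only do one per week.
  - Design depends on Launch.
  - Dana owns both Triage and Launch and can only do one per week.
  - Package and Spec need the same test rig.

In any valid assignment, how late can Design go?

week 8

Precedence pushes Design to at least week 2; downstream work caps Design at week 8.
Design at week 8 is achievable: Spec -> week 1; Prototype -> week 6; Migrate -> week 2; Triage -> week 5; Launch -> week 3; QA -> week 4; Design -> week 8; Package -> week 9.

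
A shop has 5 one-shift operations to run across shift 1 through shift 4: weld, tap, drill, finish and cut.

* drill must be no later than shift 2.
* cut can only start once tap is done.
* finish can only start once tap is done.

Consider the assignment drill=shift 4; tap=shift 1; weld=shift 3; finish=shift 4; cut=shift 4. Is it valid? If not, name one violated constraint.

No — it violates: drill must be no later than shift 2

drill must be no later than shift 2 — violated.
cut can only start once tap is done — holds.
finish can only start once tap is done — holds.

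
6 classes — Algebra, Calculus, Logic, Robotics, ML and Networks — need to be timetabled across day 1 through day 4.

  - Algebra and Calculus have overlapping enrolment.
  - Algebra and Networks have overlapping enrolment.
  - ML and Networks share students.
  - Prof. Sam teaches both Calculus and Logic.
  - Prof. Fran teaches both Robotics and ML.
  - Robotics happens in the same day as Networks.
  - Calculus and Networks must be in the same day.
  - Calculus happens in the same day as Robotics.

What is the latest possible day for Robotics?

day 4

Robotics at day 4 is achievable: Logic in day 1; Networks in day 4; ML in day 1; Calculus in day 4; Algebra in day 1; Robotics in day 4.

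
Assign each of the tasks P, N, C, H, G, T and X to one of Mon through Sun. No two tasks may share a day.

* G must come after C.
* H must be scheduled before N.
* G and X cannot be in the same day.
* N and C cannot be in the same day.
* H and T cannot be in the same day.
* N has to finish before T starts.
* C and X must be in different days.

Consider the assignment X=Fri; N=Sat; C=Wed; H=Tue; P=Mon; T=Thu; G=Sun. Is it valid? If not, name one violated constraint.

No. N has to finish before T starts is not satisfied.

H must be scheduled before N — holds.
N and C cannot be in the same day — holds.
H and T cannot be in the same day — holds.
G must come after C — holds.
G and X cannot be in the same day — holds.
N has to finish before T starts — violated.
C and X must be in different days — holds.
No two tasks may share a day — holds.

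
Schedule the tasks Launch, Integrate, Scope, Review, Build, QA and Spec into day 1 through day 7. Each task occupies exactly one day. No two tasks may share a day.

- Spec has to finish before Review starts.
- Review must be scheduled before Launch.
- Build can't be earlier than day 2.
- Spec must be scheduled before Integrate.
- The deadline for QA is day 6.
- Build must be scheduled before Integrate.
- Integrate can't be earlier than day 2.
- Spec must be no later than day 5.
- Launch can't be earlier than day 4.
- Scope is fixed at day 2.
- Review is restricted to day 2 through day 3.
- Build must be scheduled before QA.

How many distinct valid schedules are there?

5

Splitting on Launch: it can be day 4 (1), day 5 (1), day 6 (1), day 7 (2). Listing each branch's schedules as (Integrate, Scope, Review, Build, QA, Spec) by day number:
Launch=day 4: (7,2,3,5,6,1) — 1.
Launch=day 5: (7,2,3,4,6,1) — 1.
Launch=day 6: (7,2,3,4,5,1) — 1.
Launch=day 7: (5,2,3,4,6,1) (6,2,3,4,5,1) — 2.
Summing: 1 + 1 + 1 + 2 = 5.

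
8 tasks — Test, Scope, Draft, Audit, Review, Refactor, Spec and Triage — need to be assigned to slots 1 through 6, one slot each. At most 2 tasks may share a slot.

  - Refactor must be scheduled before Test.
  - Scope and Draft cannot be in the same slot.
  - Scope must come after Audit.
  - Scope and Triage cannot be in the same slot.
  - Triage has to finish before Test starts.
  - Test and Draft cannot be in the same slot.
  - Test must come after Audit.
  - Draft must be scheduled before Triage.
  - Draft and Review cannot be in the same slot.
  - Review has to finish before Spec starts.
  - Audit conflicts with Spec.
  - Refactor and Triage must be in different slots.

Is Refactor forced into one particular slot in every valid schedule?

Refactor can be 1 (e.g. Scope in 3; Test in 3; Draft in 1; Triage in 2; Review in 4; Refactor in 1; Audit in 2; Spec in 5) or 2 (e.g. Test -> 4; Scope -> 2; Review -> 3; Refactor -> 2; Triage -> 3; Spec -> 4; Draft -> 1; Audit -> 1).

No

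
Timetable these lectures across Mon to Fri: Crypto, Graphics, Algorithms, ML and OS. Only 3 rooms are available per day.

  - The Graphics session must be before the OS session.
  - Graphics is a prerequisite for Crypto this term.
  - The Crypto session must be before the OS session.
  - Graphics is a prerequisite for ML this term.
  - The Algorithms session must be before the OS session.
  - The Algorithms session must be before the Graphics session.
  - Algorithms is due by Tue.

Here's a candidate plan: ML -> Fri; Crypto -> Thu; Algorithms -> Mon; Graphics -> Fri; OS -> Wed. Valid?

The Graphics session must be before the OS session — violated.
The Algorithms session must be before the Graphics session — holds.
Algorithms is due by Tue — holds.
The Crypto session must be before the OS session — violated.
The Algorithms session must be before the OS session — holds.
Only 3 rooms are available per day — holds.
Graphics is a prerequisite for Crypto this term — violated.
Graphics is a prerequisite for ML this term — violated.

No — it violates: The Graphics session must be before the OS session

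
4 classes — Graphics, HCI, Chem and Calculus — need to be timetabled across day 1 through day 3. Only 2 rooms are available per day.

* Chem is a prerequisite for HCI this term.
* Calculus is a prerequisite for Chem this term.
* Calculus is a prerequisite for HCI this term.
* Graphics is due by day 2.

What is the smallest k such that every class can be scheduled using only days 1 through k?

The precedence chain requires at least 3 distinct days.
With at most 2 per day and 4 classes, at least 2 days are needed.
3 works (last occupied day: day 3): for example HCI=day 3; Graphics=day 1; Calculus=day 1; Chem=day 2.

3 days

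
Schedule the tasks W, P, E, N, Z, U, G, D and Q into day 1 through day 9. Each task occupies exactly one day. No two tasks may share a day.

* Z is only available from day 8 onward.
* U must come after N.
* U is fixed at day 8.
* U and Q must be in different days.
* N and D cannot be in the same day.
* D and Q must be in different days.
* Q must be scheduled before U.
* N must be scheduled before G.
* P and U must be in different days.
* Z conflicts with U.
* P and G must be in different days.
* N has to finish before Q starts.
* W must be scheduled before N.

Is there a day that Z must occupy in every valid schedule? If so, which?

day 9

Z's window is day 8–day 9.
U is fixed at day 8, and Z can't share a day with U.
So Z must be day 9.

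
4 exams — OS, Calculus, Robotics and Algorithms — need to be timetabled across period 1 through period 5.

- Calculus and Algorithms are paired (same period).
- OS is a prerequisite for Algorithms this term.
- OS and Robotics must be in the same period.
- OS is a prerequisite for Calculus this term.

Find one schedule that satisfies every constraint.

OS in period 1, Robotics in period 1, Algorithms in period 2, Calculus in period 2

Checking: OS(period 1) before Algorithms(period 2); OS(period 1) before Calculus(period 2); OS = Robotics = period 1; Calculus = Algorithms = period 2.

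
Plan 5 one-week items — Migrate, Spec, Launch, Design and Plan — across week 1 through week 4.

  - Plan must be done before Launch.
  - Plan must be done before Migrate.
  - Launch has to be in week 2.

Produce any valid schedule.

Spec -> week 1; Design -> week 1; Launch -> week 2; Plan -> week 1; Migrate -> week 2

Checking: Plan(week 1) before Launch(week 2); Plan(week 1) before Migrate(week 2); Launch=week 2 in [week 2,week 2].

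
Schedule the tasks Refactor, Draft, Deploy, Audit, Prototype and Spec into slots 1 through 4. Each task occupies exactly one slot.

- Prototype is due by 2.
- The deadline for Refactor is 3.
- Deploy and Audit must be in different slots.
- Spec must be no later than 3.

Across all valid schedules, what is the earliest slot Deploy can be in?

Deploy at 1 is achievable: Refactor=1, Draft=1, Prototype=1, Deploy=1, Spec=1, Audit=2.

1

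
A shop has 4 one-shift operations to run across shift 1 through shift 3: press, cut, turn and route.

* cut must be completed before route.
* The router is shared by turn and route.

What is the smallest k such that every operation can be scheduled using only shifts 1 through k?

The precedence chain requires at least 2 distinct shifts.
2 works (last occupied shift: shift 2): for example press -> shift 1; route -> shift 2; turn -> shift 1; cut -> shift 1.

2 shifts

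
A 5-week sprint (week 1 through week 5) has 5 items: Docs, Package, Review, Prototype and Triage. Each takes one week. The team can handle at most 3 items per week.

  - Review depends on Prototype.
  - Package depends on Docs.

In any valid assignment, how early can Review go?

Precedence pushes Review to at least week 2.
Review at week 2 is achievable: Docs=week 1, Prototype=week 1, Package=week 2, Triage=week 1, Review=week 2.

week 2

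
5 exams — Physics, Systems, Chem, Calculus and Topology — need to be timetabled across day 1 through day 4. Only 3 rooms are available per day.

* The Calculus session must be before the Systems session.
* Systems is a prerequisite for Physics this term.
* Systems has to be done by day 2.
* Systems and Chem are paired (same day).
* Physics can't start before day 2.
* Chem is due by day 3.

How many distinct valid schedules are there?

8

Splitting on Physics: it can be day 3 (4), day 4 (4). Listing each branch's schedules as (Systems, Chem, Calculus, Topology) by day number:
Physics=day 3: (2,2,1,1) (2,2,1,2) (2,2,1,3) (2,2,1,4) — 4.
Physics=day 4: (2,2,1,1) (2,2,1,2) (2,2,1,3) (2,2,1,4) — 4.
Summing: 4 + 4 = 8.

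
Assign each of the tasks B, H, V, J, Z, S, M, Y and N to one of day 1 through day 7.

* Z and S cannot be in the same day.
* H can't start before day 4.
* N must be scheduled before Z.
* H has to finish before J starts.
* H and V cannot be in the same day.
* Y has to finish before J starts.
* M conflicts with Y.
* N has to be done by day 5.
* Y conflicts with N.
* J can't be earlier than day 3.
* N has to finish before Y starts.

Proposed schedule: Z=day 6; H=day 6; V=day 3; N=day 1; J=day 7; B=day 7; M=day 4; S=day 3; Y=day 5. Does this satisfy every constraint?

H can't start before day 4 — holds.
J can't be earlier than day 3 — holds.
Z and S cannot be in the same day — holds.
N must be scheduled before Z — holds.
H and V cannot be in the same day — holds.
H has to finish before J starts — holds.
N has to be done by day 5 — holds.
N has to finish before Y starts — holds.
M conflicts with Y — holds.
Y has to finish before J starts — holds.
Y conflicts with N — holds.

Yes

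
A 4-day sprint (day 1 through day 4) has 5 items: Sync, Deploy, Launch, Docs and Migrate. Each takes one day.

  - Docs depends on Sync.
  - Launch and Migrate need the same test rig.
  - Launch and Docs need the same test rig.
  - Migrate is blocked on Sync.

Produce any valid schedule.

Sync=day 1, Docs=day 2, Migrate=day 2, Launch=day 1, Deploy=day 1

Checking: Sync(day 1) before Migrate(day 2); Sync(day 1) before Docs(day 2); Launch(day 1) != Docs(day 2); Launch(day 1) != Migrate(day 2).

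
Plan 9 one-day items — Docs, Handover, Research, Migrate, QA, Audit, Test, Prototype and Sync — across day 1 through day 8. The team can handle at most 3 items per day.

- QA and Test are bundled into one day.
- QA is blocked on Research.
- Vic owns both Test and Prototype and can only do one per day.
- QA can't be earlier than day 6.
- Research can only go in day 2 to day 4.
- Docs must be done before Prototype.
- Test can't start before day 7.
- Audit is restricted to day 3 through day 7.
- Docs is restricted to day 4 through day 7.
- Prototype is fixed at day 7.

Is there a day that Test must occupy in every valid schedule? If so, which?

Test's window is day 7–day 8.
Prototype is fixed at day 7, and Test can't share a day with Prototype.
So Test must be day 8.

day 8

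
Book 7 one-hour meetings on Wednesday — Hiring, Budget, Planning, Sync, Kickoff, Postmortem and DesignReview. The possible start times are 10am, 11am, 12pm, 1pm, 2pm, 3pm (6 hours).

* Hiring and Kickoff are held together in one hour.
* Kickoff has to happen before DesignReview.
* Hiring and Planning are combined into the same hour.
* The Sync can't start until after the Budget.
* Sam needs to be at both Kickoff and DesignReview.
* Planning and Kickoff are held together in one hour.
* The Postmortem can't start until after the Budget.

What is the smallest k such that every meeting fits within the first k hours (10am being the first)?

2 hours

The precedence chain requires at least 2 distinct hours.
2 works (last occupied hour: 11am): for example Planning -> 10am, Kickoff -> 10am, Hiring -> 10am, Sync -> 11am, DesignReview -> 11am, Postmortem -> 11am, Budget -> 10am.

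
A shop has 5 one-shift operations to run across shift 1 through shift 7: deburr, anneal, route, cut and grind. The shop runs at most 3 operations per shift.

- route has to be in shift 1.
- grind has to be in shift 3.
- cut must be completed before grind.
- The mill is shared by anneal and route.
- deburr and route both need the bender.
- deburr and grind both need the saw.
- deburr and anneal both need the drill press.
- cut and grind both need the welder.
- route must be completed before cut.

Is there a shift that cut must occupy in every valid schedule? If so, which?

shift 2

route is fixed at shift 1 and must come before cut, so cut is at least shift 2.
grind is fixed at shift 3 and must come after cut, so cut is at most shift 2.
So cut must be shift 2.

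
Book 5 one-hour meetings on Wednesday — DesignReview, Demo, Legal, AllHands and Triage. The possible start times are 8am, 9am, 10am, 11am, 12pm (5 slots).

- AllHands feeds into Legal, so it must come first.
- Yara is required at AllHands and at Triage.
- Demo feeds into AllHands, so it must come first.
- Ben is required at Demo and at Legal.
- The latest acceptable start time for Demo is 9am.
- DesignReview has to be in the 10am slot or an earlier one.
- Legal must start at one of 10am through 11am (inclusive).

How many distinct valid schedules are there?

Splitting on DesignReview: it can be 8am (16), 9am (16), 10am (16). Listing each branch's schedules as (Demo, Legal, AllHands, Triage):
DesignReview=8am: (8am,10am,9am,8am) (8am,10am,9am,10am) (8am,10am,9am,11am) (8am,10am,9am,12pm) (8am,11am,9am,8am) (8am,11am,9am,10am) (8am,11am,9am,11am) (8am,11am,9am,12pm) (8am,11am,10am,8am) (8am,11am,10am,9am) (8am,11am,10am,11am) (8am,11am,10am,12pm) (9am,11am,10am,8am) (9am,11am,10am,9am) (9am,11am,10am,11am) (9am,11am,10am,12pm) — 16.
DesignReview=9am: (8am,10am,9am,8am) (8am,10am,9am,10am) (8am,10am,9am,11am) (8am,10am,9am,12pm) (8am,11am,9am,8am) (8am,11am,9am,10am) (8am,11am,9am,11am) (8am,11am,9am,12pm) (8am,11am,10am,8am) (8am,11am,10am,9am) (8am,11am,10am,11am) (8am,11am,10am,12pm) (9am,11am,10am,8am) (9am,11am,10am,9am) (9am,11am,10am,11am) (9am,11am,10am,12pm) — 16.
DesignReview=10am: (8am,10am,9am,8am) (8am,10am,9am,10am) (8am,10am,9am,11am) (8am,10am,9am,12pm) (8am,11am,9am,8am) (8am,11am,9am,10am) (8am,11am,9am,11am) (8am,11am,9am,12pm) (8am,11am,10am,8am) (8am,11am,10am,9am) (8am,11am,10am,11am) (8am,11am,10am,12pm) (9am,11am,10am,8am) (9am,11am,10am,9am) (9am,11am,10am,11am) (9am,11am,10am,12pm) — 16.
Summing: 16 + 16 + 16 = 48.

48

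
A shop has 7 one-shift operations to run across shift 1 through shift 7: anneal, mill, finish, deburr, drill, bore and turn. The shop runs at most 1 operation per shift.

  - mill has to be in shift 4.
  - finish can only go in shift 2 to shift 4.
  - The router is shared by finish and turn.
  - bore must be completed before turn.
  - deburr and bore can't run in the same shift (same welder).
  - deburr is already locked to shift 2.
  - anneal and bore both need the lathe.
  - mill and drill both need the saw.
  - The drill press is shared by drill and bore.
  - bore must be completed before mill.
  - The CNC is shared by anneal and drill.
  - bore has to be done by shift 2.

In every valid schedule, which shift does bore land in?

shift 1

bore's window is shift 1–shift 2.
deburr is fixed at shift 2, and bore can't share a shift with deburr.
So bore must be shift 1.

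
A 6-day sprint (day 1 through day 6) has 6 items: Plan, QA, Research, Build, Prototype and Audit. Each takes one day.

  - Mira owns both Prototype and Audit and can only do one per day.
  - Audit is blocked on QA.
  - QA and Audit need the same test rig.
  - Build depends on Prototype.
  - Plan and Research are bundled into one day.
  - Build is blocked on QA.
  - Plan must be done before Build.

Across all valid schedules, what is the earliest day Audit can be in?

day 2

Precedence pushes Audit to at least day 2.
Audit at day 2 is achievable: Research -> day 1, QA -> day 1, Audit -> day 2, Prototype -> day 1, Build -> day 2, Plan -> day 1.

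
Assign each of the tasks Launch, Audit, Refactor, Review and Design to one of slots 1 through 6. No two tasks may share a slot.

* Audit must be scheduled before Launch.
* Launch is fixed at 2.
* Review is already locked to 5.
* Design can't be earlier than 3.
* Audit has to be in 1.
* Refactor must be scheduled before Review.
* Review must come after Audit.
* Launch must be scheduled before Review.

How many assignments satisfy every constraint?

Enumerating: Launch=2, Refactor=4, Design=3, Review=5, Audit=1 | Review=5; Refactor=3; Design=4; Launch=2; Audit=1 | Refactor=3; Design=6; Audit=1; Launch=2; Review=5 | Review in 5, Launch in 2, Audit in 1, Design in 6, Refactor in 4.

4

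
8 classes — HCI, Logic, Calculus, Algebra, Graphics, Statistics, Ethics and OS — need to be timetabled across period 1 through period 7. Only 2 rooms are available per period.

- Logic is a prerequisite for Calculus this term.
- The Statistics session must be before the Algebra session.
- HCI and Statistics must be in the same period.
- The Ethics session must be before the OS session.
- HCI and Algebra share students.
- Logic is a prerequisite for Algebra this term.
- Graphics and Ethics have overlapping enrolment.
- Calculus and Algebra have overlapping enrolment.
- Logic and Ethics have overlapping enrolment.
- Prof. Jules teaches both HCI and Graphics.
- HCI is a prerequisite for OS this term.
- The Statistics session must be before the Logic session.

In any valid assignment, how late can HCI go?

HCI must be in the same period as Statistics, which can't be after period 5, so HCI is at most period 5.
HCI at period 4 is achievable: Algebra in period 6; HCI in period 4; Graphics in period 2; Calculus in period 7; OS in period 5; Statistics in period 4; Logic in period 5; Ethics in period 1.
Nothing later works — the conflict and capacity constraints rule out every period after period 4.

period 4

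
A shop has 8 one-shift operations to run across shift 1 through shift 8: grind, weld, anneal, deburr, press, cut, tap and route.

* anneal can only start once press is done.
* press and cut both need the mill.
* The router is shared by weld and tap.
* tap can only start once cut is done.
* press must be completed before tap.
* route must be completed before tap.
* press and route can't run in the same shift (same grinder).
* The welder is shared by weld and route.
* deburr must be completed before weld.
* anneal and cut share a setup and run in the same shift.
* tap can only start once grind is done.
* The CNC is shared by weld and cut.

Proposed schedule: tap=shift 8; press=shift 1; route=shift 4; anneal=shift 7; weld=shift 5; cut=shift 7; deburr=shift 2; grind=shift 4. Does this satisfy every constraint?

Yes, all constraints hold

deburr must be completed before weld — holds.
tap can only start once grind is done — holds.
tap can only start once cut is done — holds.
The router is shared by weld and tap — holds.
route must be completed before tap — holds.
The welder is shared by weld and route — holds.
anneal and cut share a setup and run in the same shift — holds.
press must be completed before tap — holds.
press and route can't run in the same shift (same grinder) — holds.
press and cut both need the mill — holds.
anneal can only start once press is done — holds.
The CNC is shared by weld and cut — holds.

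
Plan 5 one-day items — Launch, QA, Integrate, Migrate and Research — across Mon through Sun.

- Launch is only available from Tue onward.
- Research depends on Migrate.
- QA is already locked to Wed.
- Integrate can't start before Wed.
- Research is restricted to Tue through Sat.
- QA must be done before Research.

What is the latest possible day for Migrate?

Downstream work caps Migrate at Fri.
Migrate at Fri is achievable: Integrate -> Wed; Migrate -> Fri; QA -> Wed; Research -> Sat; Launch -> Tue.

Fri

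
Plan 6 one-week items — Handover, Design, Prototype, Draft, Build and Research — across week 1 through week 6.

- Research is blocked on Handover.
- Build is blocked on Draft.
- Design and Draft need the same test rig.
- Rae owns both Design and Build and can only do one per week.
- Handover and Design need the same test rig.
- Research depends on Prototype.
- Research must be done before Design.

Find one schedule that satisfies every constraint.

Research in week 2, Draft in week 1, Build in week 2, Handover in week 1, Design in week 3, Prototype in week 1

Checking: Draft(week 1) before Build(week 2); Prototype(week 1) before Research(week 2); Research(week 2) before Design(week 3); Handover(week 1) before Research(week 2); Design(week 3) != Draft(week 1); Handover(week 1) != Design(week 3); Design(week 3) != Build(week 2).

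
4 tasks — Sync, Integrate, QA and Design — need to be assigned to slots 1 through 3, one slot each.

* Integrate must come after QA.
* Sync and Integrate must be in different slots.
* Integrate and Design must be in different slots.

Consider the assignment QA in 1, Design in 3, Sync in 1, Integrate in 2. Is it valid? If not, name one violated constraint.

Yes, all constraints hold

Integrate must come after QA — holds.
Sync and Integrate must be in different slots — holds.
Integrate and Design must be in different slots — holds.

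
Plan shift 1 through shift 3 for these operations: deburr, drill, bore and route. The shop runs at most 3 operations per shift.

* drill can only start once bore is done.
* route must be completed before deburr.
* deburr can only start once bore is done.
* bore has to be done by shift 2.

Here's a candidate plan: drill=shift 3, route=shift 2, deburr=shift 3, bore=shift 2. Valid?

Valid

The shop runs at most 3 operations per shift — holds.
drill can only start once bore is done — holds.
deburr can only start once bore is done — holds.
bore has to be done by shift 2 — holds.
route must be completed before deburr — holds.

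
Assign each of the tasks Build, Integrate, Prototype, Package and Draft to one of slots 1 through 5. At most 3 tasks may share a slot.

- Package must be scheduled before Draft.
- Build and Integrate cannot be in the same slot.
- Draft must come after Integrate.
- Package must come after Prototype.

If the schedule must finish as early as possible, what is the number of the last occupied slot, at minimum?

The precedence chain requires at least 3 distinct slots.
With at most 3 per slot and 5 tasks, at least 2 slots are needed.
3 works (last occupied slot: 3): for example Integrate -> 1; Package -> 2; Draft -> 3; Prototype -> 1; Build -> 2.

3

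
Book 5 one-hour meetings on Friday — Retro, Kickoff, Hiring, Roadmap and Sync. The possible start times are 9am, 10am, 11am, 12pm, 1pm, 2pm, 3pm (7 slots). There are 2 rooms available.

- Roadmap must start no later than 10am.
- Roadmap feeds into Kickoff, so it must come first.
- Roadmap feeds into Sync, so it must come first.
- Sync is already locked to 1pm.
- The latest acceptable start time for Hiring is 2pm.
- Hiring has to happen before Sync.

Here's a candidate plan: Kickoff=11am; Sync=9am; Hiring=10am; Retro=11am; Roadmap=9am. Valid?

No. Sync is already locked to 1pm is not satisfied.

There are 2 rooms available — holds.
Roadmap feeds into Kickoff, so it must come first — holds.
Hiring has to happen before Sync — violated.
Roadmap feeds into Sync, so it must come first — violated.
Sync is already locked to 1pm — violated.
Roadmap must start no later than 10am — holds.
The latest acceptable start time for Hiring is 2pm — holds.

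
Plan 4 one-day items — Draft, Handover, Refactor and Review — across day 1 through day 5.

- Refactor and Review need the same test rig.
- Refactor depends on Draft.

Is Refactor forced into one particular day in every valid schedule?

No

Refactor can be day 2 (e.g. Refactor in day 2; Review in day 1; Handover in day 1; Draft in day 1) or day 3 (e.g. Review -> day 1, Refactor -> day 3, Draft -> day 1, Handover -> day 1).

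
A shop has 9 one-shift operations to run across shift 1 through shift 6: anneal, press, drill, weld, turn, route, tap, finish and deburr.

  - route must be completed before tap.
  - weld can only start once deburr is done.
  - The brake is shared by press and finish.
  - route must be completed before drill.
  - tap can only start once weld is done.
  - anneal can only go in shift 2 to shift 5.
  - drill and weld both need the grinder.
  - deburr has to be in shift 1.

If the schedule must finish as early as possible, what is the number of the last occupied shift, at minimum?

The precedence chain requires at least 3 distinct shifts.
3 works (last occupied shift: shift 3): for example tap in shift 3; turn in shift 1; finish in shift 2; press in shift 1; drill in shift 3; deburr in shift 1; route in shift 1; anneal in shift 2; weld in shift 2.

shift 3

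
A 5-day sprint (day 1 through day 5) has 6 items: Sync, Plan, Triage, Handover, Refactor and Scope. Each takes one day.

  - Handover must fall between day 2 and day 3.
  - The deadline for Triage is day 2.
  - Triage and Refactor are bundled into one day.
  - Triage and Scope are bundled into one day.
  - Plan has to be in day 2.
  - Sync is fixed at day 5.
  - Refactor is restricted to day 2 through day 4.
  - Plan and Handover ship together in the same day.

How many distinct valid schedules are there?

Enumerating: Plan -> day 2; Handover -> day 2; Triage -> day 2; Refactor -> day 2; Sync -> day 5; Scope -> day 2.

1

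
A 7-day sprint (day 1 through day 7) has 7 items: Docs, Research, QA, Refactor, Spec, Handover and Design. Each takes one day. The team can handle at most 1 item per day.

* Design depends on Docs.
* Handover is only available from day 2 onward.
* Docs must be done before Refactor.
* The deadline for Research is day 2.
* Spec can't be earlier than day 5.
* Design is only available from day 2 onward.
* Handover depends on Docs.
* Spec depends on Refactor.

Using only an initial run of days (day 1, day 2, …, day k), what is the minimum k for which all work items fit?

7

The precedence chain requires at least 3 distinct days.
With at most 1 per day and 7 work items, at least 7 days are needed.
Spec can't be placed before day 5, so the schedule must run through at least day 5.
7 works (last occupied day: day 7): for example Docs=day 2; Refactor=day 4; Research=day 1; Handover=day 3; QA=day 7; Design=day 6; Spec=day 5.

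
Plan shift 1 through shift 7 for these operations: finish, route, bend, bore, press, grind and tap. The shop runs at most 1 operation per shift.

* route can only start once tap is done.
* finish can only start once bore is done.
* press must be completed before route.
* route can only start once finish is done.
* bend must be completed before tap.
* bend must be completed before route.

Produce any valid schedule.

bore=shift 1; grind=shift 7; finish=shift 2; press=shift 5; route=shift 6; bend=shift 3; tap=shift 4

Checking: bend(shift 3) before tap(shift 4); finish(shift 2) before route(shift 6); press(shift 5) before route(shift 6); bore(shift 1) before finish(shift 2); bend(shift 3) before route(shift 6); tap(shift 4) before route(shift 6); max 1 per shift (cap 1).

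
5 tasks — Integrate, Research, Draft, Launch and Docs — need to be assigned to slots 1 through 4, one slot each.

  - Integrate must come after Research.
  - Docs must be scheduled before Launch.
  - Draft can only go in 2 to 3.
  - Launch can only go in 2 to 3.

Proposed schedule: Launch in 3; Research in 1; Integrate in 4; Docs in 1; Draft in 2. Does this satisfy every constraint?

Launch can only go in 2 to 3 — holds.
Docs must be scheduled before Launch — holds.
Integrate must come after Research — holds.
Draft can only go in 2 to 3 — holds.

Valid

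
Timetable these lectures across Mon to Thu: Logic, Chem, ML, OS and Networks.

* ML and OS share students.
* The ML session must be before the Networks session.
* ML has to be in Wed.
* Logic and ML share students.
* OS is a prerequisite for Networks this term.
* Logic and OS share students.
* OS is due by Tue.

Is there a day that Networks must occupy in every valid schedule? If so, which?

Thu

Precedence pushes Networks to at least Thu.
So Networks is pinned to Thu.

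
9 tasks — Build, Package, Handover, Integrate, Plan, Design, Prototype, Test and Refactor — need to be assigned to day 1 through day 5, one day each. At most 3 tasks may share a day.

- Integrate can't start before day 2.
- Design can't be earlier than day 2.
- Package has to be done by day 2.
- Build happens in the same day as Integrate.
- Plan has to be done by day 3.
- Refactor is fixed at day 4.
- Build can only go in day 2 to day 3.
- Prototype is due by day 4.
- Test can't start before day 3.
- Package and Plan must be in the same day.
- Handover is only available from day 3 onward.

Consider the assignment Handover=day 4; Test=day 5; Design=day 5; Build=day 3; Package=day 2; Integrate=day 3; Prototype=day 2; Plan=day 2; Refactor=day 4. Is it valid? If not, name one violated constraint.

Build happens in the same day as Integrate — holds.
Integrate can't start before day 2 — holds.
At most 3 tasks may share a day — holds.
Package has to be done by day 2 — holds.
Build can only go in day 2 to day 3 — holds.
Plan has to be done by day 3 — holds.
Package and Plan must be in the same day — holds.
Prototype is due by day 4 — holds.
Handover is only available from day 3 onward — holds.
Refactor is fixed at day 4 — holds.
Design can't be earlier than day 2 — holds.
Test can't start before day 3 — holds.

Yes, all constraints hold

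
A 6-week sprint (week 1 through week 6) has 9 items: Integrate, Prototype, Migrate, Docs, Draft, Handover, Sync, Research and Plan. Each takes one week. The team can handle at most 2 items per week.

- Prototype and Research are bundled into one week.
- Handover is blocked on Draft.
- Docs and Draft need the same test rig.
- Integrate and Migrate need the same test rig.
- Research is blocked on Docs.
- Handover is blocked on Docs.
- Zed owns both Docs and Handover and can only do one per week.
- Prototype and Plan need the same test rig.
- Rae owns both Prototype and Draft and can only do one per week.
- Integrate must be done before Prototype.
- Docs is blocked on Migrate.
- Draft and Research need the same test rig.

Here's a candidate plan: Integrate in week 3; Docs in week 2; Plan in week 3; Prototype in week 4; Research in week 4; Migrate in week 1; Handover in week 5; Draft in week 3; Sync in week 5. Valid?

Integrate must be done before Prototype — holds.
Draft and Research need the same test rig — holds.
Docs and Draft need the same test rig — holds.
Zed owns both Docs and Handover and can only do one per week — holds.
Rae owns both Prototype and Draft and can only do one per week — holds.
The team can handle at most 2 items per week — violated.
Prototype and Plan need the same test rig — holds.
Handover is blocked on Docs — holds.
Research is blocked on Docs — holds.
Handover is blocked on Draft — holds.
Integrate and Migrate need the same test rig — holds.
Docs is blocked on Migrate — holds.
Prototype and Research are bundled into one week — holds.

No. The team can handle at most 2 items per week is not satisfied.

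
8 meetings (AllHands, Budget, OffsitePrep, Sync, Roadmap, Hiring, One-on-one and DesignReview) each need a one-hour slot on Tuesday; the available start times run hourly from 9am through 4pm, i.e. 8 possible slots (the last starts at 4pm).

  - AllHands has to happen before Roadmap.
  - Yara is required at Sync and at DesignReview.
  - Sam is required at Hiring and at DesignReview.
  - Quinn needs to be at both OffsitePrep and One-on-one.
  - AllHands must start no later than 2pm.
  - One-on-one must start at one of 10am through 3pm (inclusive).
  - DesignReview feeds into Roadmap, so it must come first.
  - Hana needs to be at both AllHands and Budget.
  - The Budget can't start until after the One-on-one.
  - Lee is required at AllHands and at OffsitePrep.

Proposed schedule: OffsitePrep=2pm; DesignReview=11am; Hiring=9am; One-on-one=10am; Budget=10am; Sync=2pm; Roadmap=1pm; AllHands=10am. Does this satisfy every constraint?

No — it violates: Hana needs to be at both AllHands and Budget

Quinn needs to be at both OffsitePrep and One-on-one — holds.
Lee is required at AllHands and at OffsitePrep — holds.
Yara is required at Sync and at DesignReview — holds.
Hana needs to be at both AllHands and Budget — violated.
The Budget can't start until after the One-on-one — violated.
AllHands has to happen before Roadmap — holds.
DesignReview feeds into Roadmap, so it must come first — holds.
One-on-one must start at one of 10am through 3pm (inclusive) — holds.
Sam is required at Hiring and at DesignReview — holds.
AllHands must start no later than 2pm — holds.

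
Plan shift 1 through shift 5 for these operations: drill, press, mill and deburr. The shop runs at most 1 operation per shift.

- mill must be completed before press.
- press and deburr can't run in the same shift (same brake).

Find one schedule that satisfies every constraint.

mill -> shift 1; press -> shift 2; drill -> shift 3; deburr -> shift 4

Checking: mill(shift 1) before press(shift 2); press(shift 2) != deburr(shift 4); max 1 per shift (cap 1).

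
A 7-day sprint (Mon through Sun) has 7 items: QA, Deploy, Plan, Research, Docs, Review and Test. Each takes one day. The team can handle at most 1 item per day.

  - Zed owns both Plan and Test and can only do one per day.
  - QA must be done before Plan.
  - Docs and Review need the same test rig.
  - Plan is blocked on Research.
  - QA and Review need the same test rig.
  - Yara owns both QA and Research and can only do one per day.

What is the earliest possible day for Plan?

Wed

Precedence pushes Plan to at least Tue.
Plan at Wed is achievable: QA -> Mon; Plan -> Wed; Test -> Sun; Docs -> Fri; Research -> Tue; Deploy -> Thu; Review -> Sat.
Nothing earlier works — the conflict and capacity constraints rule out every day before Wed.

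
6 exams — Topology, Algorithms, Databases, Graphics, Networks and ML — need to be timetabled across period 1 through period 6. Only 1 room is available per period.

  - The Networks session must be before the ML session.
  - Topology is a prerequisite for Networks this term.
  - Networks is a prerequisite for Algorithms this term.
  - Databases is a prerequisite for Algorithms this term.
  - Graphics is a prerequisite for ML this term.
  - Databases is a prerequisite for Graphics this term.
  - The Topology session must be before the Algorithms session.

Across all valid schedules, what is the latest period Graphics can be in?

period 5

Precedence pushes Graphics to at least period 2; downstream work caps Graphics at period 5.
Graphics at period 5 is achievable: Algorithms -> period 4; Graphics -> period 5; Networks -> period 2; ML -> period 6; Databases -> period 3; Topology -> period 1.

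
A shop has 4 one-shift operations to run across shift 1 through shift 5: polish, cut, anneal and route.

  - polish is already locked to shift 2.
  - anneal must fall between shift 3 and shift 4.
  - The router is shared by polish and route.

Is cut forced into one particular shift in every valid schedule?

cut can be shift 1 (e.g. route in shift 1; cut in shift 1; polish in shift 2; anneal in shift 3) or shift 2 (e.g. cut=shift 2; polish=shift 2; anneal=shift 3; route=shift 1).

No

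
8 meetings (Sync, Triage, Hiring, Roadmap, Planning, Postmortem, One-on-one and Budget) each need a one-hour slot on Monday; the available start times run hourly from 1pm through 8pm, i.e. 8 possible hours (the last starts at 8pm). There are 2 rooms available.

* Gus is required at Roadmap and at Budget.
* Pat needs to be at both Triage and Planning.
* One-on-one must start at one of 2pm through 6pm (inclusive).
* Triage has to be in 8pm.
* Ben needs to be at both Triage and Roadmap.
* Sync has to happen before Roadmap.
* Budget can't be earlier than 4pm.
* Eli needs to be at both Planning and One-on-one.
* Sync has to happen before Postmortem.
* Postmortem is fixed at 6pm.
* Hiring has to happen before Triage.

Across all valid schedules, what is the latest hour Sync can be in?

5pm

Downstream work caps Sync at 5pm.
Sync at 5pm is achievable: Budget -> 4pm, Planning -> 1pm, Roadmap -> 6pm, Sync -> 5pm, Postmortem -> 6pm, Triage -> 8pm, One-on-one -> 2pm, Hiring -> 1pm.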